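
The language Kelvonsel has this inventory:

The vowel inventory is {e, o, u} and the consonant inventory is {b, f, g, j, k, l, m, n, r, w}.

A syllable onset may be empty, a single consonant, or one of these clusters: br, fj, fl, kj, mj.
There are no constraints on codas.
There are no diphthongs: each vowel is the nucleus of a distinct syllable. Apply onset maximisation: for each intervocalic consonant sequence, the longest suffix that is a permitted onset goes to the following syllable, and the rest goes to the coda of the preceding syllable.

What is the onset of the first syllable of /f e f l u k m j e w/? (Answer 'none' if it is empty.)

Nuclei (vowels): e, u, e → 3 syllables.
Between /e/ (V1) and /u/ (V2): /fl/ — entire cluster is a permitted onset → onset /fl/, coda ∅.
Between /u/ (V2) and /e/ (V3): /kmj/ — longest licit onset from the right is /mj/, leaving /k/ as coda.
So the parse is fe.fluk.mjew.
Syllable 1 is /fe/: onset /f/, nucleus /e/, coda ∅.

f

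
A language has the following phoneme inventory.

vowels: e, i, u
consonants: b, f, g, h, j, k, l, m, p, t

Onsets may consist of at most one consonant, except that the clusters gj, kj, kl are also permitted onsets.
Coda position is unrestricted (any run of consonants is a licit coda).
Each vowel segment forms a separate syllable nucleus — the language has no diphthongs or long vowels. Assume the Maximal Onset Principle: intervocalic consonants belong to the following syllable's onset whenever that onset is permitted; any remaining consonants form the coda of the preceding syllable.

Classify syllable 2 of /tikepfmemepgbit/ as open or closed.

Nuclei (vowels): i, e, e, e, i → 5 syllables.
/i…e/ gap (V1→V2): /k/ is a single consonant, so it becomes the next onset.
/e…e/ gap (V2→V3): /pfm/ splits as /pf/ + /m/ (/m/ is the longest suffix that is a licit onset).
/e…e/ gap (V3→V4): /m/ → onset of the next syllable (single consonants are always licit onsets).
/e…i/ gap (V4→V5): /pgb/ splits as /pg/ + /b/ (/b/ is the longest suffix that is a licit onset).
Syllabification: ti.kepf.me.mepg.bit.
Syllable 2 is /kepf/ with coda /pf/, so it is closed.

closed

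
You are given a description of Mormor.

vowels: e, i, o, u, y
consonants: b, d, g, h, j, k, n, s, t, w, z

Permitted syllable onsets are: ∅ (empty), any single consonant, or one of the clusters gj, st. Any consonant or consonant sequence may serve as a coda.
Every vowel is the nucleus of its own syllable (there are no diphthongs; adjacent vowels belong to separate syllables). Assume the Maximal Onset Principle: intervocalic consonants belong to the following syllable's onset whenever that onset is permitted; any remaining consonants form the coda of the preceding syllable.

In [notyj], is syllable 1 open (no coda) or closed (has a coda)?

open

Vowels present: o, y; each is a nucleus, giving 2 syllables.
σ1/σ2 boundary: /t/ → onset of the next syllable (single consonants are always licit onsets).
So the parse is no.tyj.
Syllable 1 is /no/; it ends in its nucleus with no coda, so it is open.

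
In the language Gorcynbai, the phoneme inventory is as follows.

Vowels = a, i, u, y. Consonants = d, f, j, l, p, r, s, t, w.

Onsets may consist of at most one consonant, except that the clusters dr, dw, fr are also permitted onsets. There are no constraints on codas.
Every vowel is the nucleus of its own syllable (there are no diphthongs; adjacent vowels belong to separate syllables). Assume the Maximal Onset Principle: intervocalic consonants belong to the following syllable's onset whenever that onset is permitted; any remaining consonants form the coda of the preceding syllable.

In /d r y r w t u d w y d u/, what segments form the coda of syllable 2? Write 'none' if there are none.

Vowels present: y, u, y, u; each is a nucleus, giving 4 syllables.
V1 /y/ – V2 /u/: /rwt/ — longest licit onset from the right is /t/, leaving /rw/ as coda.
V2 /u/ – V3 /y/: cluster /dw/ — /dw/ is itself a permitted onset, so the whole cluster goes right; preceding coda = ∅.
V3 /y/ – V4 /u/: /d/ → onset of the next syllable (single consonants are always licit onsets).
Putting it together: dryrw.tu.dwy.du.
Syllable 2 is /tu/: onset /t/, nucleus /u/, coda ∅.

none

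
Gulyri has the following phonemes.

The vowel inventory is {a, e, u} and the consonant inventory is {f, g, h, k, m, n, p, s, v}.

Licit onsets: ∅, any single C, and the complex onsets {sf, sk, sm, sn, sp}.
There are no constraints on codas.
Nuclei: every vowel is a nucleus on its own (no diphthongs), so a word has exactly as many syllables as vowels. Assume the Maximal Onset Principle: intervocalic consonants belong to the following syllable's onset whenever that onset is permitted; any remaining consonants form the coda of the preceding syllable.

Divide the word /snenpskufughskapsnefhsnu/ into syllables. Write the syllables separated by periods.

Nuclei (vowels): e, u, u, a, e, u → 6 syllables.
Between /e/ (V1) and /u/ (V2): /npsk/ splits as /np/ + /sk/ (/sk/ is the longest suffix that is a licit onset).
Between /u/ (V2) and /u/ (V3): /f/ → onset of the next syllable (single consonants are always licit onsets).
Between /u/ (V3) and /a/ (V4): cluster /ghsk/ — the longest permitted-onset suffix is /sk/; onset = /sk/, preceding coda = /gh/.
Between /a/ (V4) and /e/ (V5): /psn/ splits as /p/ + /sn/ (/sn/ is the longest suffix that is a licit onset).
Between /e/ (V5) and /u/ (V6): /fhsn/ — longest licit onset from the right is /sn/, leaving /fh/ as coda.

snenp.sku.fugh.skap.snefh.snu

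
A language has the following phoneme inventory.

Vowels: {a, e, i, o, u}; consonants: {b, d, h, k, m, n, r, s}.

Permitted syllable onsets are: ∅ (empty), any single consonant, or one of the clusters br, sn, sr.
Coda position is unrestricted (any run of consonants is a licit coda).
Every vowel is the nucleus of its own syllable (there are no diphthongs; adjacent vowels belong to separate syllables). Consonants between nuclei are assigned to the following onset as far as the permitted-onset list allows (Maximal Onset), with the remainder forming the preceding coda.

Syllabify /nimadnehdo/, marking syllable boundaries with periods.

ni.mad.neh.do

Nuclei (vowels): i, a, e, o → 4 syllables.
V1 /i/ – V2 /a/: just /m/ — single C goes to the following onset.
V2 /a/ – V3 /e/: cluster /dn/ — the longest permitted-onset suffix is /n/; onset = /n/, preceding coda = /d/.
V3 /e/ – V4 /o/: /hd/; trying suffixes from longest down, /d/ is the first permitted one, so coda /h/ | onset /d/.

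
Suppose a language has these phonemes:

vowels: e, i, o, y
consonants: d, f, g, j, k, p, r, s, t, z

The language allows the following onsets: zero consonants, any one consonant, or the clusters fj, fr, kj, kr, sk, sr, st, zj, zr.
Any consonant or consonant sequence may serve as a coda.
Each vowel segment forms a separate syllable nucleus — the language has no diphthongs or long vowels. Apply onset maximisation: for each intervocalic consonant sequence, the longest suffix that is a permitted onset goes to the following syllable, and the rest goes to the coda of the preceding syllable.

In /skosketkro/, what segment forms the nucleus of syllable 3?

o

The vowels are o, e, o — 3 nuclei, so 3 syllables.
The third nucleus (vowel 3 from the left) is /o/.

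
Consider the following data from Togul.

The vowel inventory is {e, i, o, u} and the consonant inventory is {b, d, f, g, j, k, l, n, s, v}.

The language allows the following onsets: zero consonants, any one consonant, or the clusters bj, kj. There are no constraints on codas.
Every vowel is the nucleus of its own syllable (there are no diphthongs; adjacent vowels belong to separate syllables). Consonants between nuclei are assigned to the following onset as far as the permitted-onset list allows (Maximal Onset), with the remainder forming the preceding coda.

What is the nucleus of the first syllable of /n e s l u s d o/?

e

Vowels present: e, u, o; each is a nucleus, giving 3 syllables.
The first nucleus (vowel 1 from the left) is /e/.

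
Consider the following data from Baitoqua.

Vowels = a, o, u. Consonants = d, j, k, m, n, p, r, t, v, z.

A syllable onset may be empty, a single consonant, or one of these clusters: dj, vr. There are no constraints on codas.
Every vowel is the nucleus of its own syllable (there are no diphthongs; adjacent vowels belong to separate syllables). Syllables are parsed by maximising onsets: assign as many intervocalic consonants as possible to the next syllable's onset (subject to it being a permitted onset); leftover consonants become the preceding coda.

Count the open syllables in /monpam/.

0

The vowels are o, a — 2 nuclei, so 2 syllables.
Between /o/ (V1) and /a/ (V2): cluster /np/ — the longest permitted-onset suffix is /p/; onset = /p/, preceding coda = /n/.
Putting it together: mon.pam.
Classifying each syllable: /mon/ (closed), /pam/ (closed).
Open syllables: 0.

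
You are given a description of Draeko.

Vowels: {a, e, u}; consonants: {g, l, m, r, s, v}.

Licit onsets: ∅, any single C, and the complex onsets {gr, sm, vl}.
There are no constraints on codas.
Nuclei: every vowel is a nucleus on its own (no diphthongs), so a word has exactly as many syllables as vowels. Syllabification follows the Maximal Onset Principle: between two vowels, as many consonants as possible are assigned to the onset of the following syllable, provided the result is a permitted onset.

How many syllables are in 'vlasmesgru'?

3

Nuclei (vowels): a, e, u → 3 syllables.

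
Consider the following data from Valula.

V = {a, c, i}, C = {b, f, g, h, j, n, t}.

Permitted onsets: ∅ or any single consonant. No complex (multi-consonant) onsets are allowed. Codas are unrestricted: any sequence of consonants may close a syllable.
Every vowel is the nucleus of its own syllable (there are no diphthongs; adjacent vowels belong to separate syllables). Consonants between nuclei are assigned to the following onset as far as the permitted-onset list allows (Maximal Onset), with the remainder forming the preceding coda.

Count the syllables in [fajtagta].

The vowels are a, a, a — 3 nuclei, so 3 syllables.

3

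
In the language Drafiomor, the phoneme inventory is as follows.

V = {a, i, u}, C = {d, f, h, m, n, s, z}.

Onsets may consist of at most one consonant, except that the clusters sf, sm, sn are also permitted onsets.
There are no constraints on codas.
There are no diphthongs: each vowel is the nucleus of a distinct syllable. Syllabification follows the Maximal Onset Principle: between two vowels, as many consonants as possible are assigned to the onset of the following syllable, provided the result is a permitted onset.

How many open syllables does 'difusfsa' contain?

2

Nuclei (vowels): i, u, a → 3 syllables.
σ1/σ2 boundary: just /f/ — single C goes to the following onset.
σ2/σ3 boundary: cluster /sfs/ — the longest permitted-onset suffix is /s/; onset = /s/, preceding coda = /sf/.
Syllabification: di.fusf.sa.
Classifying each syllable: /di/ (open), /fusf/ (closed), /sa/ (open).
Open syllables: 2.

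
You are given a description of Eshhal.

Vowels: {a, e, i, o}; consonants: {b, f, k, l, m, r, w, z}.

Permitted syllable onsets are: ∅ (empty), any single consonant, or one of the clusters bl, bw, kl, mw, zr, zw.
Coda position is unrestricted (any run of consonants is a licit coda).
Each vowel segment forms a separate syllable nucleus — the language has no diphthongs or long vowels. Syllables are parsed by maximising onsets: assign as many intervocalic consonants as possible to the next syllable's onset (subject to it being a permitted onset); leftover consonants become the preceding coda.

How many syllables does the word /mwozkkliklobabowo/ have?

Vowels present: o, i, o, a, o, o; each is a nucleus, giving 6 syllables.

6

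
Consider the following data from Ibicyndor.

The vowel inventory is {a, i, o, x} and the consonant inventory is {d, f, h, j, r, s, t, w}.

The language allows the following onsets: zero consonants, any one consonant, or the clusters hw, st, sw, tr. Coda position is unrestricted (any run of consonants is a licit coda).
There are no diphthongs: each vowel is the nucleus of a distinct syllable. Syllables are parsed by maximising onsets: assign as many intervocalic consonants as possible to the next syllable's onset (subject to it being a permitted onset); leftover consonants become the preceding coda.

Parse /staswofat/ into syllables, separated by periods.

sta.swo.fat

Vowels present: a, o, a; each is a nucleus, giving 3 syllables.
V1 /a/ – V2 /o/: cluster /sw/ — /sw/ is itself a permitted onset, so the whole cluster goes right; preceding coda = ∅.
V2 /o/ – V3 /a/: just /f/ — single C goes to the following onset.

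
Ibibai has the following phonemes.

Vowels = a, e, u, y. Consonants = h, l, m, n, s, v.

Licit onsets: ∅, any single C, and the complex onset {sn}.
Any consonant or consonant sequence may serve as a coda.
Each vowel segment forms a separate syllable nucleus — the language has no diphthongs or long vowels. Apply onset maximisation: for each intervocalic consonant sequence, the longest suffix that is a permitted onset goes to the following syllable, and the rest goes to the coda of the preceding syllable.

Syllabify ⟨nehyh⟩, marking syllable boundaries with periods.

ne.hyh

Vowels present: e, y; each is a nucleus, giving 2 syllables.
σ1/σ2 boundary: /h/ → onset of the next syllable (single consonants are always licit onsets).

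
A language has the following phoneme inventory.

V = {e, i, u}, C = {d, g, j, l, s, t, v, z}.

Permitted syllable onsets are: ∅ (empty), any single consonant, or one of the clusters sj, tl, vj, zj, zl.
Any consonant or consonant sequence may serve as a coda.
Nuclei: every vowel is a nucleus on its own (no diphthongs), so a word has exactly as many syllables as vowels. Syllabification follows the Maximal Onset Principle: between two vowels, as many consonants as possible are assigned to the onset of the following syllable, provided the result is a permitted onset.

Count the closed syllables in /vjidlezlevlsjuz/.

Nuclei (vowels): i, e, e, u → 4 syllables.
σ1/σ2 boundary: cluster /dl/ — the longest permitted-onset suffix is /l/; onset = /l/, preceding coda = /d/.
σ2/σ3 boundary: cluster /zl/ — /zl/ is itself a permitted onset, so the whole cluster goes right; preceding coda = ∅.
σ3/σ4 boundary: /vlsj/ splits as /vl/ + /sj/ (/sj/ is the longest suffix that is a licit onset).
Syllabification: vjid.le.zlevl.sjuz.
Classifying each syllable: /vjid/ (closed), /le/ (open), /zlevl/ (closed), /sjuz/ (closed).
Closed syllables: 3.

3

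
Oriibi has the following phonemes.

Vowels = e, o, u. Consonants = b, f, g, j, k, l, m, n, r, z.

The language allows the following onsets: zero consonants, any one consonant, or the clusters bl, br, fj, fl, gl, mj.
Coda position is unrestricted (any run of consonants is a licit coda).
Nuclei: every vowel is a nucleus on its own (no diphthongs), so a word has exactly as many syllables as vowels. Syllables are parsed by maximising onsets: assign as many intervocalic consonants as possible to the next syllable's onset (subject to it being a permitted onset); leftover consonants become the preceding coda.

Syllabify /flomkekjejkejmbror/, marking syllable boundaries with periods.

flom.kek.jej.kejm.bror

Vowels present: o, e, e, e, o; each is a nucleus, giving 5 syllables.
Between /o/ (V1) and /e/ (V2): cluster /mk/ — the longest permitted-onset suffix is /k/; onset = /k/, preceding coda = /m/.
Between /e/ (V2) and /e/ (V3): /kj/ — longest licit onset from the right is /j/, leaving /k/ as coda.
Between /e/ (V3) and /e/ (V4): cluster /jk/ — the longest permitted-onset suffix is /k/; onset = /k/, preceding coda = /j/.
Between /e/ (V4) and /o/ (V5): /jmbr/ — longest licit onset from the right is /br/, leaving /jm/ as coda.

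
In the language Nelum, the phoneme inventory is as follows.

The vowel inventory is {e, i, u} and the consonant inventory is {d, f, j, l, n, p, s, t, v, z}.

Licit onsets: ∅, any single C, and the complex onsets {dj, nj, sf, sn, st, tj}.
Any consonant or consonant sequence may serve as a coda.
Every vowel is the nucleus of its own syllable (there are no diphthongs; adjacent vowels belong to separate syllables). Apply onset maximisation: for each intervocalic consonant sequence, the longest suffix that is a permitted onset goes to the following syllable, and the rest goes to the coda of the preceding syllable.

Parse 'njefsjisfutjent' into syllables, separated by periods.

njefs.ji.sfu.tjent

Vowels present: e, i, u, e; each is a nucleus, giving 4 syllables.
/e…i/ gap (V1→V2): cluster /fsj/ — the longest permitted-onset suffix is /j/; onset = /j/, preceding coda = /fs/.
/i…u/ gap (V2→V3): /sf/ — entire cluster is a permitted onset → onset /sf/, coda ∅.
/u…e/ gap (V3→V4): /tj/ is a licit onset in full, so it all attaches to the next syllable.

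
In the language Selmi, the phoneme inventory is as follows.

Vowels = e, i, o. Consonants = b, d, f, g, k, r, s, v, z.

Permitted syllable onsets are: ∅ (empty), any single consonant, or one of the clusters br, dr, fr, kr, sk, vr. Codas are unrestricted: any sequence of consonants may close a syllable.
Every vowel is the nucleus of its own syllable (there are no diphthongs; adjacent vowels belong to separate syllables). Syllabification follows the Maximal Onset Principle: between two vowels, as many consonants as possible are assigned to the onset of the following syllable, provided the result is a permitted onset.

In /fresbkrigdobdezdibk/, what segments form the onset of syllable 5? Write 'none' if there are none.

Vowels present: e, i, o, e, i; each is a nucleus, giving 5 syllables.
Between /e/ (V1) and /i/ (V2): /sbkr/ splits as /sb/ + /kr/ (/kr/ is the longest suffix that is a licit onset).
Between /i/ (V2) and /o/ (V3): /gd/ splits as /g/ + /d/ (/d/ is the longest suffix that is a licit onset).
Between /o/ (V3) and /e/ (V4): cluster /bd/ — the longest permitted-onset suffix is /d/; onset = /d/, preceding coda = /b/.
Between /e/ (V4) and /i/ (V5): cluster /zd/ — the longest permitted-onset suffix is /d/; onset = /d/, preceding coda = /z/.
Syllabification: fresb.krig.dob.dez.dibk.
Syllable 5 is /dibk/: onset /d/, nucleus /i/, coda /bk/.

d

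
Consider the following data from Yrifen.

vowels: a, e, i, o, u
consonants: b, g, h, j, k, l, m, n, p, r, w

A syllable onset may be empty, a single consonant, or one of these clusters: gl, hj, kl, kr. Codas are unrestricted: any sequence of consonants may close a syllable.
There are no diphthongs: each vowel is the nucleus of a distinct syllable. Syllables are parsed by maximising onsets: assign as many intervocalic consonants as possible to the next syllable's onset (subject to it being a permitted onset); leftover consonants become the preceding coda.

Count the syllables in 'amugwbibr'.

The vowels are a, u, i — 3 nuclei, so 3 syllables.

3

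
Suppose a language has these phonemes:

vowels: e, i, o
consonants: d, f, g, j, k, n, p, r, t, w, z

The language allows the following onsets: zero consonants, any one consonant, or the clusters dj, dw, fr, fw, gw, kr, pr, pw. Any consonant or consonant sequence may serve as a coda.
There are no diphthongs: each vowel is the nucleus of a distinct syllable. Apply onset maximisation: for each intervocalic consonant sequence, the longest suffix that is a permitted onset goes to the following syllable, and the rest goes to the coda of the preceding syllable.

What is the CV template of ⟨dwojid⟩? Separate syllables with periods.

CCV.CVC

Nuclei (vowels): o, i → 2 syllables.
Between /o/ (V1) and /i/ (V2): /j/ → onset of the next syllable (single consonants are always licit onsets).
Result: dwo.jid.
Mapping each syllable to C/V: /dwo/ → CCV, /jid/ → CVC.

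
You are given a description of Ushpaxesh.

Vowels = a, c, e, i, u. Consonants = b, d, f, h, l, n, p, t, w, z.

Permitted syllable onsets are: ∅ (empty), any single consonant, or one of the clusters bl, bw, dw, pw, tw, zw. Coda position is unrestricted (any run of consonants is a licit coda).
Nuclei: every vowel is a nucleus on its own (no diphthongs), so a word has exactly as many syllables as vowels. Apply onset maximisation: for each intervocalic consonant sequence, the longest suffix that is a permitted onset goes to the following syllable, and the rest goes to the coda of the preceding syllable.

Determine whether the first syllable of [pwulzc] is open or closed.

closed

The vowels are u, c — 2 nuclei, so 2 syllables.
/u…c/ gap (V1→V2): /lz/ — longest licit onset from the right is /z/, leaving /l/ as coda.
So the parse is pwul.zc.
Syllable 1 is /pwul/ with coda /l/, so it is closed.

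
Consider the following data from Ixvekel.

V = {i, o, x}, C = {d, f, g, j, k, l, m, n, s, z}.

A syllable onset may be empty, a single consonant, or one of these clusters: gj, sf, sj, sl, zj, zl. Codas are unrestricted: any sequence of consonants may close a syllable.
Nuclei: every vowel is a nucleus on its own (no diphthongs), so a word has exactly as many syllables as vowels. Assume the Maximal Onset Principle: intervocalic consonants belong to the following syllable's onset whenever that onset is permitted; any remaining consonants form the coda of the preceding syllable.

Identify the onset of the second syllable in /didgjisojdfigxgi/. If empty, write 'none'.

gj

The vowels are i, i, o, i, x, i — 6 nuclei, so 6 syllables.
σ1/σ2 boundary: cluster /dgj/ — the longest permitted-onset suffix is /gj/; onset = /gj/, preceding coda = /d/.
σ2/σ3 boundary: just /s/ — single C goes to the following onset.
σ3/σ4 boundary: /jdf/ splits as /jd/ + /f/ (/f/ is the longest suffix that is a licit onset).
σ4/σ5 boundary: /g/ → onset of the next syllable (single consonants are always licit onsets).
σ5/σ6 boundary: /g/ is a single consonant, so it becomes the next onset.
Putting it together: did.gji.sojd.fi.gx.gi.
Syllable 2 is /gji/: onset /gj/, nucleus /i/, coda ∅.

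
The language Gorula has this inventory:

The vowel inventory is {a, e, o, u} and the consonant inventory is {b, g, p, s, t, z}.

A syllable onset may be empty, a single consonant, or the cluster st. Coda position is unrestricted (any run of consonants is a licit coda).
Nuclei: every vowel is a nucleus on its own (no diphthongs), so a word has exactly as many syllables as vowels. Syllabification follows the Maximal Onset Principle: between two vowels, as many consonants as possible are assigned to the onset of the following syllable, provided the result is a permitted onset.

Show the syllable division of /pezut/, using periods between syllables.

The vowels are e, u — 2 nuclei, so 2 syllables.
V1 /e/ – V2 /u/: /z/ is a single consonant, so it becomes the next onset.

pe.zut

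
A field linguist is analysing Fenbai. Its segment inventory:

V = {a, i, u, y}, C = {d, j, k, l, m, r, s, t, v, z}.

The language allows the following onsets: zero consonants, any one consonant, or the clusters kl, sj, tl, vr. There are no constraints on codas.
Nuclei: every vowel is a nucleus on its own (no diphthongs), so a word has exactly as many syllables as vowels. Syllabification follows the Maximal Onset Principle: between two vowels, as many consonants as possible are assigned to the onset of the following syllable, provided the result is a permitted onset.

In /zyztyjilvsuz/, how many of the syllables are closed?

3

Vowels present: y, y, i, u; each is a nucleus, giving 4 syllables.
/y…y/ gap (V1→V2): /zt/ — longest licit onset from the right is /t/, leaving /z/ as coda.
/y…i/ gap (V2→V3): /j/ is a single consonant, so it becomes the next onset.
/i…u/ gap (V3→V4): /lvs/ — longest licit onset from the right is /s/, leaving /lv/ as coda.
Syllabification: zyz.ty.jilv.suz.
Classifying each syllable: /zyz/ (closed), /ty/ (open), /jilv/ (closed), /suz/ (closed).
Closed syllables: 3.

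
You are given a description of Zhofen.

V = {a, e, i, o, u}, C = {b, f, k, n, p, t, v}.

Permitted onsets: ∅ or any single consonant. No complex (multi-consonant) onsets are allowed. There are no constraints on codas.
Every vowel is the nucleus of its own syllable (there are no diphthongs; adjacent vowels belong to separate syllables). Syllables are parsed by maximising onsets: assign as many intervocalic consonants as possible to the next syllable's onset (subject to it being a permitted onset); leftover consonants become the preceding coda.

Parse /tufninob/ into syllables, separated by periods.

tuf.ni.nob

Nuclei (vowels): u, i, o → 3 syllables.
Between /u/ (V1) and /i/ (V2): /fn/ — longest licit onset from the right is /n/, leaving /f/ as coda.
Between /i/ (V2) and /o/ (V3): /n/ → onset of the next syllable (single consonants are always licit onsets).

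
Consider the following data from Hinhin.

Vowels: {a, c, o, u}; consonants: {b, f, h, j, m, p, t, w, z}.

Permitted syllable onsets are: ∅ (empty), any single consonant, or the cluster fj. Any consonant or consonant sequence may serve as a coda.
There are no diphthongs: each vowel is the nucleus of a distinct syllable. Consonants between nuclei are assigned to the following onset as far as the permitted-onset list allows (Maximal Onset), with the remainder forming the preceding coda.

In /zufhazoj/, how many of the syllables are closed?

Vowels present: u, a, o; each is a nucleus, giving 3 syllables.
/u…a/ gap (V1→V2): /fh/ — longest licit onset from the right is /h/, leaving /f/ as coda.
/a…o/ gap (V2→V3): /z/ → onset of the next syllable (single consonants are always licit onsets).
Putting it together: zuf.ha.zoj.
Classifying each syllable: /zuf/ (closed), /ha/ (open), /zoj/ (closed).
Closed syllables: 2.

2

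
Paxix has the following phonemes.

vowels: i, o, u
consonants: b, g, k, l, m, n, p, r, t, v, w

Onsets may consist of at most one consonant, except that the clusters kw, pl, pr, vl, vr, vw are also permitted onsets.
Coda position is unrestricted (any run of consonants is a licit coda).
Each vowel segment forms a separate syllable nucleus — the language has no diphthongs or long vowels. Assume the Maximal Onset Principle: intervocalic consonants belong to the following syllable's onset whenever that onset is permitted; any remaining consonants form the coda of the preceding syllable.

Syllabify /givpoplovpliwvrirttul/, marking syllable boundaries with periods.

giv.po.plov.pliw.vrirt.tul

Vowels present: i, o, o, i, i, u; each is a nucleus, giving 6 syllables.
σ1/σ2 boundary: /vp/; trying suffixes from longest down, /p/ is the first permitted one, so coda /v/ | onset /p/.
σ2/σ3 boundary: /pl/ is a licit onset in full, so it all attaches to the next syllable.
σ3/σ4 boundary: /vpl/ — longest licit onset from the right is /pl/, leaving /v/ as coda.
σ4/σ5 boundary: cluster /wvr/ — the longest permitted-onset suffix is /vr/; onset = /vr/, preceding coda = /w/.
σ5/σ6 boundary: /rtt/; trying suffixes from longest down, /t/ is the first permitted one, so coda /rt/ | onset /t/.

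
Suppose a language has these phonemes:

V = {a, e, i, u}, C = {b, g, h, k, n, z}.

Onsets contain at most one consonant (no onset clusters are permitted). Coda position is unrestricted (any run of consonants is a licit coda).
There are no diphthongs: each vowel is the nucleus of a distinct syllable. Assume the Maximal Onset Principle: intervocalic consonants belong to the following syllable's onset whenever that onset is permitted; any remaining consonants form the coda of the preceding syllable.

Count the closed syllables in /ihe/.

The vowels are i, e — 2 nuclei, so 2 syllables.
Between /i/ (V1) and /e/ (V2): just /h/ — single C goes to the following onset.
Putting it together: i.he.
Classifying each syllable: /i/ (open), /he/ (open).
Closed syllables: 0.

0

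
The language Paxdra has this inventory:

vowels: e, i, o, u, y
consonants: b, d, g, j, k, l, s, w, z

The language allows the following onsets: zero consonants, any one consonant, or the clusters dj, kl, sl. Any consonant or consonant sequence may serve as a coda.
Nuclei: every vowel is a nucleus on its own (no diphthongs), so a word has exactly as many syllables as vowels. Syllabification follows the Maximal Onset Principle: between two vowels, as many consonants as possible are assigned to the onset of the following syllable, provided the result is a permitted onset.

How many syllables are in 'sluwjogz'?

2

The vowels are u, o — 2 nuclei, so 2 syllables.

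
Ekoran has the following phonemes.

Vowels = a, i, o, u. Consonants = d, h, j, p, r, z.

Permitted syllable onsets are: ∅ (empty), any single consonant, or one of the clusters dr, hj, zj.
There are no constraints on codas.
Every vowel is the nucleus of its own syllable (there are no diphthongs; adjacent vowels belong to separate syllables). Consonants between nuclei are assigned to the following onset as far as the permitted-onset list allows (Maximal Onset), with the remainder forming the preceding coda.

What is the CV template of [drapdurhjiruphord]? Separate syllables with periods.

CCVC.CVC.CCV.CVC.CVCC

The vowels are a, u, i, u, o — 5 nuclei, so 5 syllables.
σ1/σ2 boundary: /pd/ splits as /p/ + /d/ (/d/ is the longest suffix that is a licit onset).
σ2/σ3 boundary: /rhj/; trying suffixes from longest down, /hj/ is the first permitted one, so coda /r/ | onset /hj/.
σ3/σ4 boundary: just /r/ — single C goes to the following onset.
σ4/σ5 boundary: cluster /ph/ — the longest permitted-onset suffix is /h/; onset = /h/, preceding coda = /p/.
So the parse is drap.dur.hji.rup.hord.
Mapping each syllable to C/V: /drap/ → CCVC, /dur/ → CVC, /hji/ → CCV, /rup/ → CVC, /hord/ → CVCC.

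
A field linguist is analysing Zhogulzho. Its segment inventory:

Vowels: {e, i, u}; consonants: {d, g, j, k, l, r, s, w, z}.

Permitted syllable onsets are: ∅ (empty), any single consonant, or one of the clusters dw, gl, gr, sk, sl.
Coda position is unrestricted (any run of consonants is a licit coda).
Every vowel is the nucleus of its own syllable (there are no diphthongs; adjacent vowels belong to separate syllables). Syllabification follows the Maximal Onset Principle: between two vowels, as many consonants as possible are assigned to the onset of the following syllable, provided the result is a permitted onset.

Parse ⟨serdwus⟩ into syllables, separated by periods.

Vowels present: e, u; each is a nucleus, giving 2 syllables.
Between /e/ (V1) and /u/ (V2): cluster /rdw/ — the longest permitted-onset suffix is /dw/; onset = /dw/, preceding coda = /r/.

ser.dwus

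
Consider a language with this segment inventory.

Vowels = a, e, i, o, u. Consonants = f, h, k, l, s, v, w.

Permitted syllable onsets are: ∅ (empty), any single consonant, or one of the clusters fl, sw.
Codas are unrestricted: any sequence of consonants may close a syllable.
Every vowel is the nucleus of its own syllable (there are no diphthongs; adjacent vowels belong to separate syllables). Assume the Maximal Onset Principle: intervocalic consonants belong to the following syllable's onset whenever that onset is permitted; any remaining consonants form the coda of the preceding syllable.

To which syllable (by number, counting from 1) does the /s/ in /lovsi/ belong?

Nuclei (vowels): o, i → 2 syllables.
V1 /o/ – V2 /i/: /vs/; trying suffixes from longest down, /s/ is the first permitted one, so coda /v/ | onset /s/.
Result: lov.si.
The /s/ is in the onset of syllable 2 (/si/).

2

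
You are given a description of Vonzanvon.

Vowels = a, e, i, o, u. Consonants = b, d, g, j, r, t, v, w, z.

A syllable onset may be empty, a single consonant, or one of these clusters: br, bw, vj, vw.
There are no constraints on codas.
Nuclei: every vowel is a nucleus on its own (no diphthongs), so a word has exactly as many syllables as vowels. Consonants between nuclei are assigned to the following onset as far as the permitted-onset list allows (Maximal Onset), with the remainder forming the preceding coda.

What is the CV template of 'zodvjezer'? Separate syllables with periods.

Nuclei (vowels): o, e, e → 3 syllables.
σ1/σ2 boundary: /dvj/ — longest licit onset from the right is /vj/, leaving /d/ as coda.
σ2/σ3 boundary: /z/ → onset of the next syllable (single consonants are always licit onsets).
So the parse is zod.vje.zer.
Mapping each syllable to C/V: /zod/ → CVC, /vje/ → CCV, /zer/ → CVC.

CVC.CCV.CVC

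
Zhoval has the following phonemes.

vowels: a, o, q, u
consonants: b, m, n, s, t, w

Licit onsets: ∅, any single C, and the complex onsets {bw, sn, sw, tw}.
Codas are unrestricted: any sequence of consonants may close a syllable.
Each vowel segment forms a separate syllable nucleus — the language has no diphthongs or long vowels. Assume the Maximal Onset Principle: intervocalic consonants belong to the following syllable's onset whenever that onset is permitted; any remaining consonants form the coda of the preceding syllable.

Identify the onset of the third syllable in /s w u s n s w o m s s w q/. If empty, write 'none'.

The vowels are u, o, q — 3 nuclei, so 3 syllables.
Between /u/ (V1) and /o/ (V2): /snsw/; trying suffixes from longest down, /sw/ is the first permitted one, so coda /sn/ | onset /sw/.
Between /o/ (V2) and /q/ (V3): /mssw/ splits as /ms/ + /sw/ (/sw/ is the longest suffix that is a licit onset).
Result: swusn.swoms.swq.
Syllable 3 is /swq/: onset /sw/, nucleus /q/, coda ∅.

sw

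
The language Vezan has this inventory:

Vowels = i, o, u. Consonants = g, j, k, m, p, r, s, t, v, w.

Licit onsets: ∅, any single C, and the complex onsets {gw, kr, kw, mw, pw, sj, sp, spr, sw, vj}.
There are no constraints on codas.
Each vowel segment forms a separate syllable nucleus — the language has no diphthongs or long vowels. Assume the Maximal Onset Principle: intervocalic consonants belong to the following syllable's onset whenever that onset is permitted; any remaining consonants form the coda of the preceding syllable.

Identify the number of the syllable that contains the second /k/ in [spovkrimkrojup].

3

Vowels present: o, i, o, u; each is a nucleus, giving 4 syllables.
/o…i/ gap (V1→V2): cluster /vkr/ — the longest permitted-onset suffix is /kr/; onset = /kr/, preceding coda = /v/.
/i…o/ gap (V2→V3): cluster /mkr/ — the longest permitted-onset suffix is /kr/; onset = /kr/, preceding coda = /m/.
/o…u/ gap (V3→V4): /j/ is a single consonant, so it becomes the next onset.
Result: spov.krim.kro.jup.
The second /k/ is in the onset of syllable 3 (/kro/).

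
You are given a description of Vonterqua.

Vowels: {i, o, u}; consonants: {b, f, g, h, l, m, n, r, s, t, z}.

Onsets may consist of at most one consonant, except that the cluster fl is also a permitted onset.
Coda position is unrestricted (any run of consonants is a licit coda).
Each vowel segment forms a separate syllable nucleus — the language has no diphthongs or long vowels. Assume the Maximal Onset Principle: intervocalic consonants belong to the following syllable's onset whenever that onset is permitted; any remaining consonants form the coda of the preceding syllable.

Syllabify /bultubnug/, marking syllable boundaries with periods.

bul.tub.nug

Vowels present: u, u, u; each is a nucleus, giving 3 syllables.
V1 /u/ – V2 /u/: /lt/; trying suffixes from longest down, /t/ is the first permitted one, so coda /l/ | onset /t/.
V2 /u/ – V3 /u/: cluster /bn/ — the longest permitted-onset suffix is /n/; onset = /n/, preceding coda = /b/.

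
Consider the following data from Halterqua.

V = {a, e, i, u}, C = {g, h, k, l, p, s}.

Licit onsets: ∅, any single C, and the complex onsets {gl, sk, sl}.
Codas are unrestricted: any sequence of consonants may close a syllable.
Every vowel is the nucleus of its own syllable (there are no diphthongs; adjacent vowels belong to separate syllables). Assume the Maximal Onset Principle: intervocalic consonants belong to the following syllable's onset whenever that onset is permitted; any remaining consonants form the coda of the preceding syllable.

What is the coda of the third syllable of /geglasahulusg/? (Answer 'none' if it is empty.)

none

The vowels are e, a, a, u, u — 5 nuclei, so 5 syllables.
Between /e/ (V1) and /a/ (V2): /gl/ is a licit onset in full, so it all attaches to the next syllable.
Between /a/ (V2) and /a/ (V3): /s/ is a single consonant, so it becomes the next onset.
Between /a/ (V3) and /u/ (V4): just /h/ — single C goes to the following onset.
Between /u/ (V4) and /u/ (V5): /l/ → onset of the next syllable (single consonants are always licit onsets).
Syllabification: ge.gla.sa.hu.lusg.
Syllable 3 is /sa/: onset /s/, nucleus /a/, coda ∅.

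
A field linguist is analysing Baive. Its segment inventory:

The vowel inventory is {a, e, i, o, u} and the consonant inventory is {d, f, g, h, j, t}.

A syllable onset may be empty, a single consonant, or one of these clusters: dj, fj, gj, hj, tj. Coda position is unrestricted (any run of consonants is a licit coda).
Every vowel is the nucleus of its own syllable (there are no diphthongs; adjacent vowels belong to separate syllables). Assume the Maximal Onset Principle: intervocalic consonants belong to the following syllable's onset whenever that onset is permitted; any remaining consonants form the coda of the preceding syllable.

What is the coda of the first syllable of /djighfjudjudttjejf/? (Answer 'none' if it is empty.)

gh

The vowels are i, u, u, e — 4 nuclei, so 4 syllables.
/i…u/ gap (V1→V2): cluster /ghfj/ — the longest permitted-onset suffix is /fj/; onset = /fj/, preceding coda = /gh/.
/u…u/ gap (V2→V3): cluster /dj/ — /dj/ is itself a permitted onset, so the whole cluster goes right; preceding coda = ∅.
/u…e/ gap (V3→V4): /dttj/; trying suffixes from longest down, /tj/ is the first permitted one, so coda /dt/ | onset /tj/.
Result: djigh.fju.djudt.tjejf.
Syllable 1 is /djigh/: onset /dj/, nucleus /i/, coda /gh/.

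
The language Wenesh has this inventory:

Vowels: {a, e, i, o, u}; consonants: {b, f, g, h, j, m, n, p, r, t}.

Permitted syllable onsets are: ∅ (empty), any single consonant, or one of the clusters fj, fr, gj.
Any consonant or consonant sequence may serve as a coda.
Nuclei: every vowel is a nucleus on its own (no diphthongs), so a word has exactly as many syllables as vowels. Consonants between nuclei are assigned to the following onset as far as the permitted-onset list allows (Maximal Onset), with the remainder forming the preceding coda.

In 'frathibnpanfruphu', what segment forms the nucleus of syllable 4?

Vowels present: a, i, a, u, u; each is a nucleus, giving 5 syllables.
The fourth nucleus (vowel 4 from the left) is /u/.

u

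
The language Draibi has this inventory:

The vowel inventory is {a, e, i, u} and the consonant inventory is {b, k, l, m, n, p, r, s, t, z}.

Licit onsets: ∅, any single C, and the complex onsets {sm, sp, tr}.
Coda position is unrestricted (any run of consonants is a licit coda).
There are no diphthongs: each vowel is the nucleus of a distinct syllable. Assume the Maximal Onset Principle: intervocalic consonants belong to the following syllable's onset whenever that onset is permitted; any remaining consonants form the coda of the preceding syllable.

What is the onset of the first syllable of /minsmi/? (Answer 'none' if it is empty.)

m

Nuclei (vowels): i, i → 2 syllables.
V1 /i/ – V2 /i/: /nsm/ splits as /n/ + /sm/ (/sm/ is the longest suffix that is a licit onset).
Putting it together: min.smi.
Syllable 1 is /min/: onset /m/, nucleus /i/, coda /n/.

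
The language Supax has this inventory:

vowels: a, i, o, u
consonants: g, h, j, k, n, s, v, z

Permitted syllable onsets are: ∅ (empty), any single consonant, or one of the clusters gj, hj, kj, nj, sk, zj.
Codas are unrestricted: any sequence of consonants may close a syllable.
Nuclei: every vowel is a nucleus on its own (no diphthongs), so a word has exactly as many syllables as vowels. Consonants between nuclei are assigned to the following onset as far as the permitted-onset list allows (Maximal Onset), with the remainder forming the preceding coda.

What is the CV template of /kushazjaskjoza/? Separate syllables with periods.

Nuclei (vowels): u, a, a, o, a → 5 syllables.
Between /u/ (V1) and /a/ (V2): /sh/ splits as /s/ + /h/ (/h/ is the longest suffix that is a licit onset).
Between /a/ (V2) and /a/ (V3): /zj/ is a licit onset in full, so it all attaches to the next syllable.
Between /a/ (V3) and /o/ (V4): /skj/ — longest licit onset from the right is /kj/, leaving /s/ as coda.
Between /o/ (V4) and /a/ (V5): /z/ is a single consonant, so it becomes the next onset.
Syllabification: kus.ha.zjas.kjo.za.
Mapping each syllable to C/V: /kus/ → CVC, /ha/ → CV, /zjas/ → CCVC, /kjo/ → CCV, /za/ → CV.

CVC.CV.CCVC.CCV.CV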